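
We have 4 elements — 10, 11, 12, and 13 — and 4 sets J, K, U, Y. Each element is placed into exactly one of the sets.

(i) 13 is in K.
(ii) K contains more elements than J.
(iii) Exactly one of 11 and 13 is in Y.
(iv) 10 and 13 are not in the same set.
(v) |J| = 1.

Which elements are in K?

From (i): 13 ∈ K.
(iii) (exactly one): 11 ∈ Y.
(iv): 10 ∉ K.
Suppose 12 ∉ K: no assignment then satisfies all the clues, so 12 ∈ K.

K = {12, 13}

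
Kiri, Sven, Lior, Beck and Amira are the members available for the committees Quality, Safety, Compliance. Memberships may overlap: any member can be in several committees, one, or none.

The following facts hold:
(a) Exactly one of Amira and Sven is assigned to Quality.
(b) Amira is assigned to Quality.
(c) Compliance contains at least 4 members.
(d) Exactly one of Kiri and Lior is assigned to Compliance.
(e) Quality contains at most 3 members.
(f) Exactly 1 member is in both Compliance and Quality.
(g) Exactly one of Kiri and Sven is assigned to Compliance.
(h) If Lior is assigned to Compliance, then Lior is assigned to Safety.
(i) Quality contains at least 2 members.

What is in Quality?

Quality = {Amira, Kiri}

From (b): Amira ∈ Quality.
(a) (exactly one): Sven ∉ Quality.
Suppose Kiri ∉ Quality: no assignment then satisfies all the clues, so Kiri ∈ Quality.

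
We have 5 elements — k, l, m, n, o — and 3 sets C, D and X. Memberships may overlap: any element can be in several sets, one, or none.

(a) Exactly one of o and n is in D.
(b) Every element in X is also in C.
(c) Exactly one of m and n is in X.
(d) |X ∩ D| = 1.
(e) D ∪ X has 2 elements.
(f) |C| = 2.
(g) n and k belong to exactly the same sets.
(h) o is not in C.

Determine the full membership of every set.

C = {l, m}; D = {m, o}; X = {m}

From (h): o ∉ C.
(b) contrapositive: o ∉ X.
Suppose k ∈ C: no assignment then satisfies all the clues, so k ∉ C.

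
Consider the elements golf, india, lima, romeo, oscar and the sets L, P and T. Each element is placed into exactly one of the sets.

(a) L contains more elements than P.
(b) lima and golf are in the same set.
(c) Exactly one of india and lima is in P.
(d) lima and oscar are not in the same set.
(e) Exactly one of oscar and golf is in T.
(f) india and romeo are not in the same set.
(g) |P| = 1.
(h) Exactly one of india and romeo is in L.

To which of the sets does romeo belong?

romeo: L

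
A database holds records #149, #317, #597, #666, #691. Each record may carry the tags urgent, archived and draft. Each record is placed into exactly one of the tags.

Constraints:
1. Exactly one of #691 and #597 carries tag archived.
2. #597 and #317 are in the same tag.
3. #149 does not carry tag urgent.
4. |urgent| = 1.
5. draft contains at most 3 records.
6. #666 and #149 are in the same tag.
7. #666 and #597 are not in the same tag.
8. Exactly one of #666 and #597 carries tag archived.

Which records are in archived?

From (3): #149 ∉ urgent.
(6): #666 matches #149: #666 ∉ urgent.
Suppose #149 ∈ archived: no assignment then satisfies all the clues, so #149 ∉ archived.

archived = {#317, #597}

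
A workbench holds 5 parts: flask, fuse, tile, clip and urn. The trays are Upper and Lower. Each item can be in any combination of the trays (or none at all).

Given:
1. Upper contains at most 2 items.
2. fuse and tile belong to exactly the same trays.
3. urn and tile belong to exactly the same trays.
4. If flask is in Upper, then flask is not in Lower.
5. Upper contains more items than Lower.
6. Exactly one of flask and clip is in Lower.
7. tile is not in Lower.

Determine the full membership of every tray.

Upper = {clip, flask}; Lower = {clip}

From (7): tile ∉ Lower.
(2): fuse matches tile: fuse ∉ Lower.
(3): urn matches tile: urn ∉ Lower.
Suppose flask ∉ Upper: no assignment then satisfies all the clues, so flask ∈ Upper.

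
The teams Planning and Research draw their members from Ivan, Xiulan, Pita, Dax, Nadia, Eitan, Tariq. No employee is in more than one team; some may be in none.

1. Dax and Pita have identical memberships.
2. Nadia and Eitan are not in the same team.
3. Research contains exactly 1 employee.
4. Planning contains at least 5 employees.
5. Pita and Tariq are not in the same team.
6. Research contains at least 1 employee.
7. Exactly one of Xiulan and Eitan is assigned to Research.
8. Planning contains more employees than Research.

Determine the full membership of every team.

Planning = {Dax, Ivan, Nadia, Pita, Xiulan}; Research = {Eitan}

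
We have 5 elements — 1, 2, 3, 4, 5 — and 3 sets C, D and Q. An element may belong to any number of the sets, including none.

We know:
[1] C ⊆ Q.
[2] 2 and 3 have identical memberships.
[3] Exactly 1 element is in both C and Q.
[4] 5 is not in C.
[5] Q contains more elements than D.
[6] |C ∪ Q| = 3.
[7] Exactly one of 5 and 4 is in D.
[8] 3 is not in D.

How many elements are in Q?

3

From (4): 5 ∉ C.
From (8): 3 ∉ D.
(2): 2 matches 3: 2 ∉ D.
Suppose 2 ∈ C: no assignment then satisfies all the clues, so 2 ∉ C.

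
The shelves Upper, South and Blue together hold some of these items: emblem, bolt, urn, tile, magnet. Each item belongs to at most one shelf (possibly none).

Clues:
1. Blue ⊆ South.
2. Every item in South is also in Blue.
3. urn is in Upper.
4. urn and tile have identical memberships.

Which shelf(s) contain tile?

tile: Upper

From (3): urn ∈ Upper.
(4): tile matches urn: tile ∈ Upper.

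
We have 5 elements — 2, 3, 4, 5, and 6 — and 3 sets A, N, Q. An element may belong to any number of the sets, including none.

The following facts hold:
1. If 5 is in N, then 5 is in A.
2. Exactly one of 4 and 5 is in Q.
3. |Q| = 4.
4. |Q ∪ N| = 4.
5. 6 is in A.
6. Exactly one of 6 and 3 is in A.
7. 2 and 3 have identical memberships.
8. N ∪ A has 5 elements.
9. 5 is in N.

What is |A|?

3

From (5): 6 ∈ A.
From (9): 5 ∈ N.
(1): 5 ∈ A.
(6) (exactly one): 3 ∉ A.
(7): 2 matches 3: 2 ∉ A.
Suppose 2 ∉ N: no assignment then satisfies all the clues, so 2 ∈ N.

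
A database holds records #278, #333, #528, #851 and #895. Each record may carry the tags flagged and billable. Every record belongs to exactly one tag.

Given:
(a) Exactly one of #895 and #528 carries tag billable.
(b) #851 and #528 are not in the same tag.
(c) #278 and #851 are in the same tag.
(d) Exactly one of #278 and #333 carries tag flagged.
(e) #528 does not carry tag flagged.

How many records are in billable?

From (e): #528 ∉ flagged.
Only one tag left: #528 ∈ billable.
(a) (exactly one): #895 ∉ billable.
(b): #851 ∉ billable.
(c): #278 matches #851: #278 ∉ billable.
Only one tag left: #278 ∈ flagged.
Only one tag left: #851 ∈ flagged.
Only one tag left: #895 ∈ flagged.
(d) (exactly one): #333 ∉ flagged.
Only one tag left: #333 ∈ billable.

2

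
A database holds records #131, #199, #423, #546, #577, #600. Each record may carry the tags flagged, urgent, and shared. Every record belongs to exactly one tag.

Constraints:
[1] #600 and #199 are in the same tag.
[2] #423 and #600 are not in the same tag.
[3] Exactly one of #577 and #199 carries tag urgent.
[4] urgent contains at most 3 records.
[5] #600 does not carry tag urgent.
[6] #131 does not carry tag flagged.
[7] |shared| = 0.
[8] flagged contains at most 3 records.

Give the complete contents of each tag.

flagged = {#199, #546, #600}; urgent = {#131, #423, #577}; shared = {}

From (5): #600 ∉ urgent.
From (6): #131 ∉ flagged.
(1): #199 matches #600: #199 ∉ urgent.
(3) (exactly one): #577 ∈ urgent.
(7): shared already has 0, so the rest are out.
Only one tag left: #131 ∈ urgent.
Only one tag left: #199 ∈ flagged.
Only one tag left: #600 ∈ flagged.
(2): #423 ∉ flagged.
Only one tag left: #423 ∈ urgent.
(4): urgent already has 3, so the rest are out.
Only one tag left: #546 ∈ flagged.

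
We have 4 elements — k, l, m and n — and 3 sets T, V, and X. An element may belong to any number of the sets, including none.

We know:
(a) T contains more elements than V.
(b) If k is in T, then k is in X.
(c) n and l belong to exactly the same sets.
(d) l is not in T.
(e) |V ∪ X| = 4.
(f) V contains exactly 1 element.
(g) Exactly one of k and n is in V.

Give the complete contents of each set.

T = {k, m}; V = {k}; X = {k, l, m, n}

From (d): l ∉ T.
(c): n matches l: n ∉ T.
Suppose k ∉ T: no assignment then satisfies all the clues, so k ∈ T.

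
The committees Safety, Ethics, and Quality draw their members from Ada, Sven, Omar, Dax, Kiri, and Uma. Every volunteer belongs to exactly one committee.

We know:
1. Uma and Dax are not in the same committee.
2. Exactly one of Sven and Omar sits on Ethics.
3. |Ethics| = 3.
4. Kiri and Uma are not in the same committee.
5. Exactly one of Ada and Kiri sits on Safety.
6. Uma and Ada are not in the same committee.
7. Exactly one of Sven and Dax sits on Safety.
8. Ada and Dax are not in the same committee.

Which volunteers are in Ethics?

Ethics = {Dax, Kiri, Omar}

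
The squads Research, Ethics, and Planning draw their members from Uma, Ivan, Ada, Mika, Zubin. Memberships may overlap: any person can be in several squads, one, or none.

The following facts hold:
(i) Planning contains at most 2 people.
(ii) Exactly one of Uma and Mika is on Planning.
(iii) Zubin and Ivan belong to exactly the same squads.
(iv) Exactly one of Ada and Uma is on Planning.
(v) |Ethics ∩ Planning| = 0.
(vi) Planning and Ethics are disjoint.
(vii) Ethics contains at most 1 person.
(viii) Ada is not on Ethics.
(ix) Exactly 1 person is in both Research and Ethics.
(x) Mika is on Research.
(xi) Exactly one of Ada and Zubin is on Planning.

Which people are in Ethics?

From (viii): Ada ∉ Ethics.
From (x): Mika ∈ Research.
Suppose Uma ∉ Ethics: no assignment then satisfies all the clues, so Uma ∈ Ethics.

Ethics = {Uma}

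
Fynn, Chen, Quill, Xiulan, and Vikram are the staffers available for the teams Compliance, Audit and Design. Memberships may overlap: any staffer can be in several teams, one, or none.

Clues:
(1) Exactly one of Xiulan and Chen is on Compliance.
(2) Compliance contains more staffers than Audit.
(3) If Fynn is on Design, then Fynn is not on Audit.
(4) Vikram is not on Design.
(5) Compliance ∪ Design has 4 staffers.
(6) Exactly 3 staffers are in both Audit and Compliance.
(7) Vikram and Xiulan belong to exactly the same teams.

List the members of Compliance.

Compliance = {Fynn, Quill, Vikram, Xiulan}

From (4): Vikram ∉ Design.
(7): Xiulan matches Vikram: Xiulan ∉ Design.
Suppose Fynn ∉ Compliance: no assignment then satisfies all the clues, so Fynn ∈ Compliance.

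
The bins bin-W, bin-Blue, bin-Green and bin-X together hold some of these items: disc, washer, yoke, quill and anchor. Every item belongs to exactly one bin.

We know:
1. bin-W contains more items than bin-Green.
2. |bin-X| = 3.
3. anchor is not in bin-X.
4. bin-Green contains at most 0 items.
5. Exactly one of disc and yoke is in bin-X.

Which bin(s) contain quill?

quill: bin-X

From (3): anchor ∉ bin-X.
(4): bin-Green already has 0, so the rest are out.
Suppose quill ∈ bin-W: no assignment then satisfies all the clues, so quill ∉ bin-W.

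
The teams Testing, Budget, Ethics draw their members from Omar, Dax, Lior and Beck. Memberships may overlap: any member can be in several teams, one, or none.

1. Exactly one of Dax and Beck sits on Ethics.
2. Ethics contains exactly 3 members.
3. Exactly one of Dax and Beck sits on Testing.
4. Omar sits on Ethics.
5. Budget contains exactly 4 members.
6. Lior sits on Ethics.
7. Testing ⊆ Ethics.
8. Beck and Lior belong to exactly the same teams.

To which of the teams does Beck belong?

Beck: Budget, Ethics, Testing

From (4): Omar ∈ Ethics.
From (6): Lior ∈ Ethics.
(5): only 4 candidates remain for Budget, so all are in.
(8): Beck matches Lior: Beck ∈ Ethics.
(1) (exactly one): Dax ∉ Ethics.
(7) contrapositive: Dax ∉ Testing.
(3) (exactly one): Beck ∈ Testing.
(8): Lior matches Beck: Lior ∈ Testing.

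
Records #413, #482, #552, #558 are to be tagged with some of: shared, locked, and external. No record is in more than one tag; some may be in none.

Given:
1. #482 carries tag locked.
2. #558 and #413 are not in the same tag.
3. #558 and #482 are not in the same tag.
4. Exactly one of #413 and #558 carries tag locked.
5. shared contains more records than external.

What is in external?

external = {}

From (1): #482 ∈ locked.
(3): #558 ∉ locked.
(4) (exactly one): #413 ∈ locked.
Suppose #552 ∈ external: no assignment then satisfies all the clues, so #552 ∉ external.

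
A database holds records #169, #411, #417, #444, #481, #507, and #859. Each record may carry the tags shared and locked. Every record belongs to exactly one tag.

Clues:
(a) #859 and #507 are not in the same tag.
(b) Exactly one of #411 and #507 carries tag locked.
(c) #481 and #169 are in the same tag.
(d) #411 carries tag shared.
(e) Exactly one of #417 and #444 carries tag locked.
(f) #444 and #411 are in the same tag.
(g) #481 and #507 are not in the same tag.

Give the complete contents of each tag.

From (d): #411 ∈ shared.
(b) (exactly one): #507 ∈ locked.
(f): #444 matches #411: #444 ∈ shared.
(g): #481 ∉ locked.
Only one tag left: #481 ∈ shared.
(a): #859 ∉ locked.
(c): #169 matches #481: #169 ∈ shared.
(e) (exactly one): #417 ∈ locked.
Only one tag left: #859 ∈ shared.

shared = {#169, #411, #444, #481, #859}; locked = {#417, #507}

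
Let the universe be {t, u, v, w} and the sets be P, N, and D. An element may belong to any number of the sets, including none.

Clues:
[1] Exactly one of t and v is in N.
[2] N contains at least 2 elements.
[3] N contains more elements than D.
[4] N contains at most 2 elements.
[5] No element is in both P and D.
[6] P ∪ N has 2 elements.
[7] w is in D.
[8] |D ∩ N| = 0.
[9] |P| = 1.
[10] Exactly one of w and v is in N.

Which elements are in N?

N = {u, v}

From (7): w ∈ D.
(5) (disjoint): w ∉ P.
Suppose t ∈ N: no assignment then satisfies all the clues, so t ∉ N.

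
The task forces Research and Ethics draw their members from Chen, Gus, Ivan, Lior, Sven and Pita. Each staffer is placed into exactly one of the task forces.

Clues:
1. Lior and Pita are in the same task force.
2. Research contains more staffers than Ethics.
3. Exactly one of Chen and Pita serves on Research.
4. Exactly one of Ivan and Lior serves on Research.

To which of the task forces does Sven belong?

Sven: Research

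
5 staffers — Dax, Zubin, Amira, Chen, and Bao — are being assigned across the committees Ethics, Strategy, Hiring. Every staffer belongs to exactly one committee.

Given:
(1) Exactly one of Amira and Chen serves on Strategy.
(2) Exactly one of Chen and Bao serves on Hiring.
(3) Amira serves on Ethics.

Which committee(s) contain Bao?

From (3): Amira ∈ Ethics.
(1) (exactly one): Chen ∈ Strategy.
(2) (exactly one): Bao ∈ Hiring.

Bao: Hiring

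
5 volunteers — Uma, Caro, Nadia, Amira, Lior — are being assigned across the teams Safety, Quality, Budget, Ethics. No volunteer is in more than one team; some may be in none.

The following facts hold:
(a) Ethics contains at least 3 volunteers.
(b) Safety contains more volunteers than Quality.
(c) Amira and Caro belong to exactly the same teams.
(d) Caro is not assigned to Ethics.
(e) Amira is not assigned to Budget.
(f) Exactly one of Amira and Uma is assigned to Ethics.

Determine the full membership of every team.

Safety = {Amira, Caro}; Quality = {}; Budget = {}; Ethics = {Lior, Nadia, Uma}

From (d): Caro ∉ Ethics.
From (e): Amira ∉ Budget.
(c): Caro matches Amira: Caro ∉ Budget.
(c): Amira matches Caro: Amira ∉ Ethics.
(f) (exactly one): Uma ∈ Ethics.
(a): only 3 candidates remain for Ethics, so all are in.
Suppose Caro ∉ Safety: no assignment then satisfies all the clues, so Caro ∈ Safety.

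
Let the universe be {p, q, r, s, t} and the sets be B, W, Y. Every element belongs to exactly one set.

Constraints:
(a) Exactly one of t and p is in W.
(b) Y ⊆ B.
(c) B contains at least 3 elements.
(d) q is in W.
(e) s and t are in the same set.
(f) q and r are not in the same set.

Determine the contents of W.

From (d): q ∈ W.
(f): r ∉ W.
Suppose p ∉ W: no assignment then satisfies all the clues, so p ∈ W.

W = {p, q}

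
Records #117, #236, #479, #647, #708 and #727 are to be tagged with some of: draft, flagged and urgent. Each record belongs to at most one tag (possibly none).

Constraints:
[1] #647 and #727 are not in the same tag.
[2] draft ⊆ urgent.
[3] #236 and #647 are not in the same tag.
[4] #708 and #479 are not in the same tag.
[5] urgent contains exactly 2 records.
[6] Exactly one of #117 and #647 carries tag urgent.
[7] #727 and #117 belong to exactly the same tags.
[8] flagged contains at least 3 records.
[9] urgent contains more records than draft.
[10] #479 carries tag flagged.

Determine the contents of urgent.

urgent = {#647, #708}

From (10): #479 ∈ flagged.
(4): #708 ∉ flagged.
Suppose #117 ∈ urgent: no assignment then satisfies all the clues, so #117 ∉ urgent.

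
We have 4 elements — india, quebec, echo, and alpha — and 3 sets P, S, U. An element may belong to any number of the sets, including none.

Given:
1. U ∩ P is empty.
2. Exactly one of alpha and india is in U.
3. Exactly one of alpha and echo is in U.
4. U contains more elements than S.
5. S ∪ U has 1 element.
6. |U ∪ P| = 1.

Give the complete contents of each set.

P = {}; S = {}; U = {alpha}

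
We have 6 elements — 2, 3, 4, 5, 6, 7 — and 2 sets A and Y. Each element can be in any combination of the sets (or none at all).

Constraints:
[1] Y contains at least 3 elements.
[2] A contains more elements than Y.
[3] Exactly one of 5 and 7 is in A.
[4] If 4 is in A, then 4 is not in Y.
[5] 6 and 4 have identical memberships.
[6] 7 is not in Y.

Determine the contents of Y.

Y = {2, 3, 5}

From (6): 7 ∉ Y.
Suppose 2 ∉ Y: no assignment then satisfies all the clues, so 2 ∈ Y.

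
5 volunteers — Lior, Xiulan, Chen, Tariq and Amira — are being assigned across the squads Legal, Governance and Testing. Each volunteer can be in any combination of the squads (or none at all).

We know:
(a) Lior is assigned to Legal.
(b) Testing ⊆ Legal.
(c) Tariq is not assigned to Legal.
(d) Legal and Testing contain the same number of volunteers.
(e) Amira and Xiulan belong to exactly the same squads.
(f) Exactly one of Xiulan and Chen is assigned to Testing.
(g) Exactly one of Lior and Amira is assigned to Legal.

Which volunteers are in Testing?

From (a): Lior ∈ Legal.
From (c): Tariq ∉ Legal.
(b) contrapositive: Tariq ∉ Testing.
(g) (exactly one): Amira ∉ Legal.
(b) contrapositive: Amira ∉ Testing.
(e): Xiulan matches Amira: Xiulan ∉ Legal.
(e): Xiulan matches Amira: Xiulan ∉ Testing.
(f) (exactly one): Chen ∈ Testing.
(b) with Chen ∈ Testing: Chen ∈ Legal.
Suppose Lior ∉ Testing: no assignment then satisfies all the clues, so Lior ∈ Testing.

Testing = {Chen, Lior}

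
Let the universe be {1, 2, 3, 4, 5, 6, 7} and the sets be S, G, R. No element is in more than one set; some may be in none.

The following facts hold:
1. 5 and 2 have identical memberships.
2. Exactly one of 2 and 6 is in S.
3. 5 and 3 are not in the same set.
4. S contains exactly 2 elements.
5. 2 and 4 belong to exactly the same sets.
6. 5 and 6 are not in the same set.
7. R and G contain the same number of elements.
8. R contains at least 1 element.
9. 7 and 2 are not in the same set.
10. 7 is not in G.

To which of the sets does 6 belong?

From (10): 7 ∉ G.
Suppose 6 ∉ S: no assignment then satisfies all the clues, so 6 ∈ S.

6: S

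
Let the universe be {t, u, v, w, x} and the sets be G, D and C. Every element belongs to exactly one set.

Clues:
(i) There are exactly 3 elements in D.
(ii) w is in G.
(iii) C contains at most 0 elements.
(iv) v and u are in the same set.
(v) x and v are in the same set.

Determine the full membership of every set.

G = {t, w}; D = {u, v, x}; C = {}

From (ii): w ∈ G.
(iii): C already has 0, so the rest are out.
Suppose t ∉ G: no assignment then satisfies all the clues, so t ∈ G.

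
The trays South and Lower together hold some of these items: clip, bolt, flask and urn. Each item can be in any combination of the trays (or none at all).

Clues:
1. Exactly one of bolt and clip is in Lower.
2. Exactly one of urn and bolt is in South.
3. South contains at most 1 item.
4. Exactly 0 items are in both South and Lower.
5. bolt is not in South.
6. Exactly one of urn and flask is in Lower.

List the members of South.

From (5): bolt ∉ South.
(2) (exactly one): urn ∈ South.
(3): South already has 1, so the rest are out.

South = {urn}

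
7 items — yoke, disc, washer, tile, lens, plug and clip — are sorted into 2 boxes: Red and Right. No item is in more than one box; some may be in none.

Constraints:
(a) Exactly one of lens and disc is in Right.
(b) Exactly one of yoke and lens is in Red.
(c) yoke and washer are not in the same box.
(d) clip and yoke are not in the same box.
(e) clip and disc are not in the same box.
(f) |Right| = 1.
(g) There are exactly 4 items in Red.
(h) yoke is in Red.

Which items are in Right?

From (h): yoke ∈ Red.
(b) (exactly one): lens ∉ Red.
(c): washer ∉ Red.
(d): clip ∉ Red.
(g): only 4 candidates remain for Red, so all are in.
(a) (exactly one): lens ∈ Right.
(f): Right already has 1, so the rest are out.

Right = {lens}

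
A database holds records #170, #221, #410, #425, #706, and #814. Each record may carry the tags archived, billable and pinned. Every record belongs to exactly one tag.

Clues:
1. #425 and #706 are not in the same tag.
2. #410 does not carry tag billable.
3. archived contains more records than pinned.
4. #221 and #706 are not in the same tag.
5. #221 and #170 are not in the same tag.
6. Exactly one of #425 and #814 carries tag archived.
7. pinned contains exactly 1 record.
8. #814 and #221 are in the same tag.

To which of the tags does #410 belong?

#410: archived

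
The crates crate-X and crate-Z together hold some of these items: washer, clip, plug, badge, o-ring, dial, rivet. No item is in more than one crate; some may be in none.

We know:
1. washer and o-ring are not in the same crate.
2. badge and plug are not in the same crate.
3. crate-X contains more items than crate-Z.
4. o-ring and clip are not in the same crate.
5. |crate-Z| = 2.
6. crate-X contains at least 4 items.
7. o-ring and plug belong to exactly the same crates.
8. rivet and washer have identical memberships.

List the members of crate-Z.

crate-Z = {o-ring, plug}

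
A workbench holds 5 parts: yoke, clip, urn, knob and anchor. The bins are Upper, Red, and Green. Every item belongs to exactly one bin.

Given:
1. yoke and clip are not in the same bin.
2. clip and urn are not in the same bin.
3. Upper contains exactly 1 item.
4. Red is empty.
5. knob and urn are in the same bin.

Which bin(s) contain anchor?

anchor: Green

(4): Red already has 0, so the rest are out.
Suppose anchor ∈ Upper: no assignment then satisfies all the clues, so anchor ∉ Upper.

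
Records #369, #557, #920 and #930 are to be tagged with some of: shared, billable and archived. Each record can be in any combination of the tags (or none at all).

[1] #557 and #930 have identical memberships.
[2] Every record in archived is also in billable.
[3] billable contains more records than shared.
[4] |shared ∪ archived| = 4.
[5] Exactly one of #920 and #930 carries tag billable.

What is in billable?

billable = {#369, #557, #930}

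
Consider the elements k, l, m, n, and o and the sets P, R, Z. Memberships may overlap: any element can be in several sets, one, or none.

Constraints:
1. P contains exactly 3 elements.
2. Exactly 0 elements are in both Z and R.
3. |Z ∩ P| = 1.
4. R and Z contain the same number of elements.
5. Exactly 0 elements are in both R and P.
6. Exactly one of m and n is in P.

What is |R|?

1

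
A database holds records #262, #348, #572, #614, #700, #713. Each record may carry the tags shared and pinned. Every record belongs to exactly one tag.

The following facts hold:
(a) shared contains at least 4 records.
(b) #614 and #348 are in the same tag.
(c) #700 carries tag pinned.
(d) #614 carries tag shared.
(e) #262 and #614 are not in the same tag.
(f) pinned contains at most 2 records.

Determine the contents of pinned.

From (c): #700 ∈ pinned.
From (d): #614 ∈ shared.
(b): #348 matches #614: #348 ∈ shared.
(e): #262 ∉ shared.
Only one tag left: #262 ∈ pinned.
(a): only 4 candidates remain for shared, so all are in.

pinned = {#262, #700}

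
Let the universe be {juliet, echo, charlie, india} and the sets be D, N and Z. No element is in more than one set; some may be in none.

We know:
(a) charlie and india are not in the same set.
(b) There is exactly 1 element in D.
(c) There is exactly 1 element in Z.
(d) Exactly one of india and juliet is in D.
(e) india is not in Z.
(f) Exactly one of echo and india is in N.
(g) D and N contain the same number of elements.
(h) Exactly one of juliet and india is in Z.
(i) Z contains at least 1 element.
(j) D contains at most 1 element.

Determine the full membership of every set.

D = {india}; N = {echo}; Z = {juliet}

From (e): india ∉ Z.
(h) (exactly one): juliet ∈ Z.
(c): Z already has 1, so the rest are out.
(d) (exactly one): india ∈ D.
(f) (exactly one): echo ∈ N.
(j): D already has 1, so the rest are out.
Suppose charlie ∈ N: no assignment then satisfies all the clues, so charlie ∉ N.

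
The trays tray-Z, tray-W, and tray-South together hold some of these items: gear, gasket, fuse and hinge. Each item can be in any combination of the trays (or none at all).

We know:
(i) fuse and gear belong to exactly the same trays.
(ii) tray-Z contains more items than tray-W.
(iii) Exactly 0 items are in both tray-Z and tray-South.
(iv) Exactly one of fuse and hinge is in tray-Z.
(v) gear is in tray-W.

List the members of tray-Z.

tray-Z = {fuse, gasket, gear}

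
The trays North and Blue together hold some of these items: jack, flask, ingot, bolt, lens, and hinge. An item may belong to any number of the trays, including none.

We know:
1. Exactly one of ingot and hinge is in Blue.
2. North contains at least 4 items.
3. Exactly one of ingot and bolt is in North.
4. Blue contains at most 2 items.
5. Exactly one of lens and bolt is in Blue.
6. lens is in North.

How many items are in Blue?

2

From (6): lens ∈ North.
Suppose jack ∈ Blue: no assignment then satisfies all the clues, so jack ∉ Blue.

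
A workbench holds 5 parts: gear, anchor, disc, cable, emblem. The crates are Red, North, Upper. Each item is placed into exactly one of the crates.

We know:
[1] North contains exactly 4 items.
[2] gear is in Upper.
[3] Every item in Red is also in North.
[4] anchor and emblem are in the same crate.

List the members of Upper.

Upper = {gear}

From (2): gear ∈ Upper.
(1): only 4 candidates remain for North, so all are in.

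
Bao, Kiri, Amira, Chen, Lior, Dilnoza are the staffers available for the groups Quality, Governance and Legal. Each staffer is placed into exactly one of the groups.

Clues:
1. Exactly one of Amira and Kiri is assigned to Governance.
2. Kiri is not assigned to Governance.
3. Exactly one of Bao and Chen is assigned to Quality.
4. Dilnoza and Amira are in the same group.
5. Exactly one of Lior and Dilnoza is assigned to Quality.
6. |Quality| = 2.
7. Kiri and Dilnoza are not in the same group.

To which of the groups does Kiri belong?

Kiri: Legal

From (2): Kiri ∉ Governance.
(1) (exactly one): Amira ∈ Governance.
(4): Dilnoza matches Amira: Dilnoza ∉ Quality.
(4): Dilnoza matches Amira: Dilnoza ∈ Governance.
(5) (exactly one): Lior ∈ Quality.
Suppose Kiri ∈ Quality: no assignment then satisfies all the clues, so Kiri ∉ Quality.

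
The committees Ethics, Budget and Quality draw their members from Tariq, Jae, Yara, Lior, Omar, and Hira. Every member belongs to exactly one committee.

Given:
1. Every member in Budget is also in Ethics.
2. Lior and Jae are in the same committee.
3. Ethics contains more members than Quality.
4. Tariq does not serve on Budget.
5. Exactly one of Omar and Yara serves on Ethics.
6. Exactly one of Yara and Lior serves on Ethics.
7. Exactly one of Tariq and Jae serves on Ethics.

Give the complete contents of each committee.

From (4): Tariq ∉ Budget.
Suppose Tariq ∈ Ethics: no assignment then satisfies all the clues, so Tariq ∉ Ethics.

Ethics = {Hira, Jae, Lior, Omar}; Budget = {}; Quality = {Tariq, Yara}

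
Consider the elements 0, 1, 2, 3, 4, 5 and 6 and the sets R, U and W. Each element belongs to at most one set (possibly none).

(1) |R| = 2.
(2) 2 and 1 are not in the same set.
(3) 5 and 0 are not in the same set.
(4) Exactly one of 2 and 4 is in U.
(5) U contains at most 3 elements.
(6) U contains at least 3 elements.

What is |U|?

3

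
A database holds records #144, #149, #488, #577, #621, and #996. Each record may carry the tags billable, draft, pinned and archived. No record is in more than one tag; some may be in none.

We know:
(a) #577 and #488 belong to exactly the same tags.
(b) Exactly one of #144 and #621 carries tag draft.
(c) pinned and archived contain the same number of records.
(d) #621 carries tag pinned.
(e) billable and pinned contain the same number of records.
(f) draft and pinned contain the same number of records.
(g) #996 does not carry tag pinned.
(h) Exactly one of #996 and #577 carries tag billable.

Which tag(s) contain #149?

#149: archived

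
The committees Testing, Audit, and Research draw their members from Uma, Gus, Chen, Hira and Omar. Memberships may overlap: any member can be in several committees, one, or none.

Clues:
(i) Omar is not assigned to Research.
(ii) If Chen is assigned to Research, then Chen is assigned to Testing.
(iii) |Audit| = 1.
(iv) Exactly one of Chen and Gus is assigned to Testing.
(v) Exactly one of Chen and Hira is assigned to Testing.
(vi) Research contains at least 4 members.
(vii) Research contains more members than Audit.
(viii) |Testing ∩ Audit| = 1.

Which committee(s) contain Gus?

From (i): Omar ∉ Research.
(vi): only 4 candidates remain for Research, so all are in.
(ii): Chen ∈ Testing.
(iv) (exactly one): Gus ∉ Testing.
(v) (exactly one): Hira ∉ Testing.
Suppose Gus ∈ Audit: no assignment then satisfies all the clues, so Gus ∉ Audit.

Gus: Research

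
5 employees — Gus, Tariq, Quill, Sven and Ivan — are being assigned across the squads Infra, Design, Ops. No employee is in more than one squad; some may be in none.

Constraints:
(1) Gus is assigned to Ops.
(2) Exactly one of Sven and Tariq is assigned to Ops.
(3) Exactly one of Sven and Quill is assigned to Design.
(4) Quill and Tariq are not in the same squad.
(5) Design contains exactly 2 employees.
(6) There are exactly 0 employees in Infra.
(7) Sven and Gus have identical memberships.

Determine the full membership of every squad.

Infra = {}; Design = {Ivan, Quill}; Ops = {Gus, Sven}

From (1): Gus ∈ Ops.
(6): Infra already has 0, so the rest are out.
(7): Sven matches Gus: Sven ∉ Design.
(7): Sven matches Gus: Sven ∈ Ops.
(2) (exactly one): Tariq ∉ Ops.
(3) (exactly one): Quill ∈ Design.
(4): Tariq ∉ Design.
(5): only 2 candidates remain for Design, so all are in.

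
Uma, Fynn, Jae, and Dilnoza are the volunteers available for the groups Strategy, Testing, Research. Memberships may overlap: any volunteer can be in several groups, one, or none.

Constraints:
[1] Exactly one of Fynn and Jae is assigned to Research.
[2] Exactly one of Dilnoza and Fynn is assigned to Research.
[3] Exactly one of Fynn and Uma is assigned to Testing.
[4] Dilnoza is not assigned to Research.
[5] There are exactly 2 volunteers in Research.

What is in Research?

From (4): Dilnoza ∉ Research.
(2) (exactly one): Fynn ∈ Research.
(1) (exactly one): Jae ∉ Research.
(5): only 2 candidates remain for Research, so all are in.

Research = {Fynn, Uma}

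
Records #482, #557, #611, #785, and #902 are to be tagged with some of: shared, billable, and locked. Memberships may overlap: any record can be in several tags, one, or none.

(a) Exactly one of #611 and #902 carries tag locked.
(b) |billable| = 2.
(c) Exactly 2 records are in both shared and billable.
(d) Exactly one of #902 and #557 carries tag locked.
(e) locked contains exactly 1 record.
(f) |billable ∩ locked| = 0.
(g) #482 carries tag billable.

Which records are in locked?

locked = {#902}

From (g): #482 ∈ billable.
Suppose #482 ∈ locked: no assignment then satisfies all the clues, so #482 ∉ locked.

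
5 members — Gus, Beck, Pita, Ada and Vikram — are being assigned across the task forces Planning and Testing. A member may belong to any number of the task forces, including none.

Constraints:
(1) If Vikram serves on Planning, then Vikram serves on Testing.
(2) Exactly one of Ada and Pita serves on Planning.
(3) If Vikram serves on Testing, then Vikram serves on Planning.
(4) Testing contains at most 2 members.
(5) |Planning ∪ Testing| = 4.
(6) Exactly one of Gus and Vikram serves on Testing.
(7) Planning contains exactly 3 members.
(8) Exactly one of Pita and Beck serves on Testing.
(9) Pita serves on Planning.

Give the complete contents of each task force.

Planning = {Gus, Pita, Vikram}; Testing = {Beck, Vikram}

From (9): Pita ∈ Planning.
(2) (exactly one): Ada ∉ Planning.
Suppose Gus ∉ Planning: no assignment then satisfies all the clues, so Gus ∈ Planning.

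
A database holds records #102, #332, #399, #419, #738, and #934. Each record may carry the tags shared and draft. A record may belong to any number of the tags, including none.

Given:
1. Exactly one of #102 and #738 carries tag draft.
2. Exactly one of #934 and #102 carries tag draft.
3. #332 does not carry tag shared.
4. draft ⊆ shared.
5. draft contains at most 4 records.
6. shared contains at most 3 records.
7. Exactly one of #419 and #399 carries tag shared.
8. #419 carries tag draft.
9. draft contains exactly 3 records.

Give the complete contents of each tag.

shared = {#419, #738, #934}; draft = {#419, #738, #934}

From (3): #332 ∉ shared.
From (8): #419 ∈ draft.
(4) contrapositive: #332 ∉ draft.
(4) with #419 ∈ draft: #419 ∈ shared.
(7) (exactly one): #399 ∉ shared.
(4) contrapositive: #399 ∉ draft.
Suppose #102 ∈ shared: no assignment then satisfies all the clues, so #102 ∉ shared.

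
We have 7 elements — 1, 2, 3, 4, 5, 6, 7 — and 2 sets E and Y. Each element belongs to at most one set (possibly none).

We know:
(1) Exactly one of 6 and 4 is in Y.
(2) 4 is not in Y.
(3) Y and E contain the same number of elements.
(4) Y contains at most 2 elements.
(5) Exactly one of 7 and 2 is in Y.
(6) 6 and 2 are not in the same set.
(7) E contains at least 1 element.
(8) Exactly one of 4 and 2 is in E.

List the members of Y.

Y = {6, 7}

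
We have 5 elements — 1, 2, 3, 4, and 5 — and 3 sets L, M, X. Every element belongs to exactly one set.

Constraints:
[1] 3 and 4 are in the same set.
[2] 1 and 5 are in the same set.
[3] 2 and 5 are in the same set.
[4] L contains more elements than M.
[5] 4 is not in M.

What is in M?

M = {}

From (5): 4 ∉ M.
(1): 3 matches 4: 3 ∉ M.
Suppose 1 ∈ M: no assignment then satisfies all the clues, so 1 ∉ M.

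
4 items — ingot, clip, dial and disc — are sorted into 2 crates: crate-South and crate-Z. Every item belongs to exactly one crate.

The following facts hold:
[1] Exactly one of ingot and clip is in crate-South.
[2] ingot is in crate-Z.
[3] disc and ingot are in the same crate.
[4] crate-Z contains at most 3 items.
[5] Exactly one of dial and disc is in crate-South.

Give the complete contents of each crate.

crate-South = {clip, dial}; crate-Z = {disc, ingot}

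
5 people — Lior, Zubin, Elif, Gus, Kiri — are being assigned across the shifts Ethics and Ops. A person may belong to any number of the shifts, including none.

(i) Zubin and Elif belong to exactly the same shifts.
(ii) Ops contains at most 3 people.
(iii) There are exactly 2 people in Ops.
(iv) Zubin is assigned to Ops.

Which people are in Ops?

From (iv): Zubin ∈ Ops.
(i): Elif matches Zubin: Elif ∈ Ops.
(iii): Ops already has 2, so the rest are out.

Ops = {Elif, Zubin}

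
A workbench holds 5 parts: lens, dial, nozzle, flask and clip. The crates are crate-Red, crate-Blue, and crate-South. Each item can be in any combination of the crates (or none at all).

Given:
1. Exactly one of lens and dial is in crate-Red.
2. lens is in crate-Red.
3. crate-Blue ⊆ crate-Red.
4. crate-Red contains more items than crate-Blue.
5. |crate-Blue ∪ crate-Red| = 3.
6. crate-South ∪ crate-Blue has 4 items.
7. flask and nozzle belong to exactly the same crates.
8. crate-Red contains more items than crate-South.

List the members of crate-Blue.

crate-Blue = {flask, nozzle}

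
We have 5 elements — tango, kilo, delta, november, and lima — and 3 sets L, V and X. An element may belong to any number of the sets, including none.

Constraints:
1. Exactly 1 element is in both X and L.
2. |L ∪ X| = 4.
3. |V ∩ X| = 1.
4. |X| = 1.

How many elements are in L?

4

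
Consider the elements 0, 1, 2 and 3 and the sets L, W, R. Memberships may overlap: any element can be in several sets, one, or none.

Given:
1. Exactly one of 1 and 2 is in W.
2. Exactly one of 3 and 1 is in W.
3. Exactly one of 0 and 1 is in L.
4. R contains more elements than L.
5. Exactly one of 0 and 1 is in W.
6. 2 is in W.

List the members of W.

W = {0, 2, 3}

From (6): 2 ∈ W.
(1) (exactly one): 1 ∉ W.
(2) (exactly one): 3 ∈ W.
(5) (exactly one): 0 ∈ W.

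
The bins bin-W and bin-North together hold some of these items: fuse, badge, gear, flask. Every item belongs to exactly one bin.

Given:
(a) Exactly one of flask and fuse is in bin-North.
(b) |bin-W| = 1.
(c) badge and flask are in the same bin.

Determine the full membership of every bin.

bin-W = {fuse}; bin-North = {badge, flask, gear}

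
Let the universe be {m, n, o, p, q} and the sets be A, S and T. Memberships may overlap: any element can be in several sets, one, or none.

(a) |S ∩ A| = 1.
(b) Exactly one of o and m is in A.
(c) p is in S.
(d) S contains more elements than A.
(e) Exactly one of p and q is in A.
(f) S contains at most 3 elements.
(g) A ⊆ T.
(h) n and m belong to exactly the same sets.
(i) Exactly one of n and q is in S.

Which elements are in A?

From (c): p ∈ S.
Suppose m ∈ A: no assignment then satisfies all the clues, so m ∉ A.

A = {o, p}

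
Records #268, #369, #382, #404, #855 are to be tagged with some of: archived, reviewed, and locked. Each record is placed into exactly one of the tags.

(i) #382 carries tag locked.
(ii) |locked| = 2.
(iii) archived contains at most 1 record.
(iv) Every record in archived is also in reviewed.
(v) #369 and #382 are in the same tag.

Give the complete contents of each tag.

From (i): #382 ∈ locked.
(v): #369 matches #382: #369 ∉ archived.
(v): #369 matches #382: #369 ∉ reviewed.
(v): #369 matches #382: #369 ∈ locked.
(ii): locked already has 2, so the rest are out.
Suppose #268 ∈ archived: no assignment then satisfies all the clues, so #268 ∉ archived.

archived = {}; reviewed = {#268, #404, #855}; locked = {#369, #382}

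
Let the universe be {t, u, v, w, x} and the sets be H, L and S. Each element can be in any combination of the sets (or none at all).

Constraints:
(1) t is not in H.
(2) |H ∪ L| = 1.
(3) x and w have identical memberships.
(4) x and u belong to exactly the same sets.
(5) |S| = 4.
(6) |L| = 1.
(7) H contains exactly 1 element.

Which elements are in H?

H = {v}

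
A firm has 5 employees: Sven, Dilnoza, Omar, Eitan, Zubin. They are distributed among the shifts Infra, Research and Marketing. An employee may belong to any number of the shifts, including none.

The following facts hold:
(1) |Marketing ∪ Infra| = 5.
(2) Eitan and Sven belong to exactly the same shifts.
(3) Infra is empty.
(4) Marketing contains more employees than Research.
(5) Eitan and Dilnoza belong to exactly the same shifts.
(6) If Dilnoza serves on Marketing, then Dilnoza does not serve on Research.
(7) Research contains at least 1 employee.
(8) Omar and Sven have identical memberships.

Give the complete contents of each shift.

Infra = {}; Research = {Zubin}; Marketing = {Dilnoza, Eitan, Omar, Sven, Zubin}

(3): Infra already has 0, so the rest are out.
Suppose Sven ∈ Research: no assignment then satisfies all the clues, so Sven ∉ Research.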